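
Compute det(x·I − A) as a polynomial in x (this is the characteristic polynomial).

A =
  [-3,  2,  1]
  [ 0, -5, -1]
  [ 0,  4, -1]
x^3 + 9*x^2 + 27*x + 27

Expanding det(x·I − A) (e.g. by cofactor expansion or by noting that A is similar to its Jordan form J, which has the same characteristic polynomial as A) gives
  χ_A(x) = x^3 + 9*x^2 + 27*x + 27
which factors as (x + 3)^3. The eigenvalues (with algebraic multiplicities) are λ = -3 with multiplicity 3.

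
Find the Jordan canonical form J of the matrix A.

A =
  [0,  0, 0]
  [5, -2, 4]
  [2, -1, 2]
J_3(0)

The characteristic polynomial is
  det(x·I − A) = x^3

Eigenvalues and multiplicities (the geometric multiplicity of λ is n − rank(A − λI), which equals the number of Jordan blocks for λ):
  λ = 0: algebraic multiplicity = 3, geometric multiplicity = 1

Determining the block sizes for each eigenvalue:
  λ = 0: one block (gm = 1), so the single block has size am = 3 → block sizes [3]

Assembling the blocks gives a Jordan form
J =
  [0, 1, 0]
  [0, 0, 1]
  [0, 0, 0]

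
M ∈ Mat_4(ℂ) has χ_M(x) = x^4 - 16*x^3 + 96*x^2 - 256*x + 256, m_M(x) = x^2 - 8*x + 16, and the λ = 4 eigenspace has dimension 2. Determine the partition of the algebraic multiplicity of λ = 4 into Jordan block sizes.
Block sizes for λ = 4: [2, 2]

Step 1 — from the characteristic polynomial, algebraic multiplicity of λ = 4 is 4. From dim ker(M − (4)·I) = 2, there are exactly 2 Jordan blocks for λ = 4.
Step 2 — from the minimal polynomial, the factor (x − 4)^2 tells us the largest block for λ = 4 has size 2.
Step 3 — with total size 4, 2 blocks, and largest block 2, the block sizes (in nonincreasing order) are [2, 2].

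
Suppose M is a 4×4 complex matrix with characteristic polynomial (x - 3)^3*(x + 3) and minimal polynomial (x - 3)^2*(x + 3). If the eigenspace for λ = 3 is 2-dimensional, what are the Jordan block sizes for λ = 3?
Block sizes for λ = 3: [2, 1]

Step 1 — from the characteristic polynomial, algebraic multiplicity of λ = 3 is 3. From dim ker(M − (3)·I) = 2, there are exactly 2 Jordan blocks for λ = 3.
Step 2 — from the minimal polynomial, the factor (x − 3)^2 tells us the largest block for λ = 3 has size 2.
Step 3 — with total size 3, 2 blocks, and largest block 2, the block sizes (in nonincreasing order) are [2, 1].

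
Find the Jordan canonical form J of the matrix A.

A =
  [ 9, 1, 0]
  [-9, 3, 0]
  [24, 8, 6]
J_2(6) ⊕ J_1(6)

The characteristic polynomial is
  det(x·I − A) = x^3 - 18*x^2 + 108*x - 216 = (x - 6)^3

Eigenvalues and multiplicities (the geometric multiplicity of λ is n − rank(A − λI), which equals the number of Jordan blocks for λ):
  λ = 6: algebraic multiplicity = 3, geometric multiplicity = 2

Determining the block sizes for each eigenvalue:
  λ = 6: 2 blocks summing to 3 forces exactly one block of size 2 and the rest size 1 → block sizes [2, 1]

Assembling the blocks gives a Jordan form
J =
  [6, 1, 0]
  [0, 6, 0]
  [0, 0, 6]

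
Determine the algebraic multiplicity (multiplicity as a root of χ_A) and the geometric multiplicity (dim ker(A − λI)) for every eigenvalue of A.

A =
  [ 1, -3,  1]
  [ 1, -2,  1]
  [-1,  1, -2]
λ = -1: alg = 3, geom = 1

Step 1 — factor the characteristic polynomial to read off the algebraic multiplicities:
  χ_A(x) = (x + 1)^3

Step 2 — compute geometric multiplicities via the rank-nullity identity g(λ) = n − rank(A − λI):
  rank(A − (-1)·I) = 2, so dim ker(A − (-1)·I) = n − 2 = 1

Summary:
  λ = -1: algebraic multiplicity = 3, geometric multiplicity = 1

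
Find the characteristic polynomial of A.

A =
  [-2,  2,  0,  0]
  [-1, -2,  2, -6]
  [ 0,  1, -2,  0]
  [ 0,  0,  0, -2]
x^4 + 8*x^3 + 24*x^2 + 32*x + 16

Expanding det(x·I − A) (e.g. by cofactor expansion or by noting that A is similar to its Jordan form J, which has the same characteristic polynomial as A) gives
  χ_A(x) = x^4 + 8*x^3 + 24*x^2 + 32*x + 16
which factors as (x + 2)^4. The eigenvalues (with algebraic multiplicities) are λ = -2 with multiplicity 4.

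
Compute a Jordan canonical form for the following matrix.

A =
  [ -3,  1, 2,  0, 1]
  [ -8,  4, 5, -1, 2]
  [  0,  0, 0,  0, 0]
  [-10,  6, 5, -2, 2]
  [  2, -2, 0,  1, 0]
J_1(-1) ⊕ J_3(0) ⊕ J_1(0)

The characteristic polynomial is
  det(x·I − A) = x^5 + x^4 = x^4*(x + 1)

Eigenvalues and multiplicities (the geometric multiplicity of λ is n − rank(A − λI), which equals the number of Jordan blocks for λ):
  λ = -1: algebraic multiplicity = 1, geometric multiplicity = 1
  λ = 0: algebraic multiplicity = 4, geometric multiplicity = 2

Determining the block sizes for each eigenvalue:
  λ = -1: one block (gm = 1), so the single block has size am = 1 → block sizes [1]
  λ = 0: with am = 4 and gm = 2, the partition is not yet determined (e.g. several partitions of 4 into 2 parts exist). Let N = A − (0)·I. Computing rank(N^1) = 3, rank(N^2) = 2, rank(N^3) = 1; the number of blocks of size ≥ j is rank(N^{j−1}) − rank(N^j), giving [2, 1, 1]. So we have 1 block(s) of size 3, 1 block(s) of size 1 → block sizes [3, 1]

Assembling the blocks gives a Jordan form
J =
  [-1, 0, 0, 0, 0]
  [ 0, 0, 1, 0, 0]
  [ 0, 0, 0, 1, 0]
  [ 0, 0, 0, 0, 0]
  [ 0, 0, 0, 0, 0]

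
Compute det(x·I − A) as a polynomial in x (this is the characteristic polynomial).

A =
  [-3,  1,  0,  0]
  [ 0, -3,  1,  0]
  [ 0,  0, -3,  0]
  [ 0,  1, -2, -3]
x^4 + 12*x^3 + 54*x^2 + 108*x + 81

Expanding det(x·I − A) (e.g. by cofactor expansion or by noting that A is similar to its Jordan form J, which has the same characteristic polynomial as A) gives
  χ_A(x) = x^4 + 12*x^3 + 54*x^2 + 108*x + 81
which factors as (x + 3)^4. The eigenvalues (with algebraic multiplicities) are λ = -3 with multiplicity 4.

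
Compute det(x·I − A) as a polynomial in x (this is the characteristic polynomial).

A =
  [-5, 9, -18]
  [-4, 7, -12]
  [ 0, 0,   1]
x^3 - 3*x^2 + 3*x - 1

Expanding det(x·I − A) (e.g. by cofactor expansion or by noting that A is similar to its Jordan form J, which has the same characteristic polynomial as A) gives
  χ_A(x) = x^3 - 3*x^2 + 3*x - 1
which factors as (x - 1)^3. The eigenvalues (with algebraic multiplicities) are λ = 1 with multiplicity 3.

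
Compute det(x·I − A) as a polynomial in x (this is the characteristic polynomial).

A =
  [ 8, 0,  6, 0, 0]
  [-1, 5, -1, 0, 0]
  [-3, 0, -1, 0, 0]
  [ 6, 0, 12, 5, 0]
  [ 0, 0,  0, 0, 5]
x^5 - 22*x^4 + 190*x^3 - 800*x^2 + 1625*x - 1250

Expanding det(x·I − A) (e.g. by cofactor expansion or by noting that A is similar to its Jordan form J, which has the same characteristic polynomial as A) gives
  χ_A(x) = x^5 - 22*x^4 + 190*x^3 - 800*x^2 + 1625*x - 1250
which factors as (x - 5)^4*(x - 2). The eigenvalues (with algebraic multiplicities) are λ = 2 with multiplicity 1, λ = 5 with multiplicity 4.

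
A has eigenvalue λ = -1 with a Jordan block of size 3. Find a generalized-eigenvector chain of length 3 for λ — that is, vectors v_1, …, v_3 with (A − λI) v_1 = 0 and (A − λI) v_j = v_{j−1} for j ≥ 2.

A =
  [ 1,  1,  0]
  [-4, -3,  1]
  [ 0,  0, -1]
A Jordan chain for λ = -1 of length 3:
v_1 = (1, -2, 0)ᵀ
v_2 = (0, 1, 0)ᵀ
v_3 = (0, 0, 1)ᵀ

Let N = A − (-1)·I. We want v_3 with N^3 v_3 = 0 but N^2 v_3 ≠ 0; then v_{j-1} := N · v_j for j = 3, …, 2.

Pick v_3 = (0, 0, 1)ᵀ.
Then v_2 = N · v_3 = (0, 1, 0)ᵀ.
Then v_1 = N · v_2 = (1, -2, 0)ᵀ.

Sanity check: (A − (-1)·I) v_1 = (0, 0, 0)ᵀ = 0. ✓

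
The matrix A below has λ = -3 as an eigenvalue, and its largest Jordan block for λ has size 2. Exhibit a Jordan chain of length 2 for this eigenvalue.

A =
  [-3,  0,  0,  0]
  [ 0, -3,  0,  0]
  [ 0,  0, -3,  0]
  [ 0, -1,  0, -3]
A Jordan chain for λ = -3 of length 2:
v_1 = (0, 0, 0, -1)ᵀ
v_2 = (0, 1, 0, 0)ᵀ

Let N = A − (-3)·I. We want v_2 with N^2 v_2 = 0 but N^1 v_2 ≠ 0; then v_{j-1} := N · v_j for j = 2, …, 2.

Pick v_2 = (0, 1, 0, 0)ᵀ.
Then v_1 = N · v_2 = (0, 0, 0, -1)ᵀ.

Sanity check: (A − (-3)·I) v_1 = (0, 0, 0, 0)ᵀ = 0. ✓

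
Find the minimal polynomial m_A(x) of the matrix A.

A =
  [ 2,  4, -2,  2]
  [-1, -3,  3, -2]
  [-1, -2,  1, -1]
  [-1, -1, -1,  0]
x^3

The characteristic polynomial is χ_A(x) = x^4, so the eigenvalues are known. The minimal polynomial is
  m_A(x) = Π_λ (x − λ)^{k_λ}
where k_λ is the size of the *largest* Jordan block for λ (equivalently, the smallest k with (A − λI)^k v = 0 for every generalised eigenvector v of λ).

  λ = 0: largest Jordan block has size 3, contributing (x − 0)^3

So m_A(x) = x^3 = x^3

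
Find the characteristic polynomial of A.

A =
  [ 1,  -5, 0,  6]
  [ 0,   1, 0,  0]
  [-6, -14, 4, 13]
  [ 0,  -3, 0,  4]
x^4 - 10*x^3 + 33*x^2 - 40*x + 16

Expanding det(x·I − A) (e.g. by cofactor expansion or by noting that A is similar to its Jordan form J, which has the same characteristic polynomial as A) gives
  χ_A(x) = x^4 - 10*x^3 + 33*x^2 - 40*x + 16
which factors as (x - 4)^2*(x - 1)^2. The eigenvalues (with algebraic multiplicities) are λ = 1 with multiplicity 2, λ = 4 with multiplicity 2.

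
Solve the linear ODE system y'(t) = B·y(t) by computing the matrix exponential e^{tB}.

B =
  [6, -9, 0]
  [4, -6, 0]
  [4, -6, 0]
e^{tB} =
  [6*t + 1, -9*t, 0]
  [4*t, 1 - 6*t, 0]
  [4*t, -6*t, 1]

Strategy: write B = P · J · P⁻¹ where J is a Jordan canonical form, so e^{tB} = P · e^{tJ} · P⁻¹, and e^{tJ} can be computed block-by-block.

B has Jordan form
J =
  [0, 1, 0]
  [0, 0, 0]
  [0, 0, 0]
(up to reordering of blocks).

Per-block formulas:
  For a 2×2 Jordan block J_2(0): exp(t · J_2(0)) = e^(0t)·(I + t·N), where N is the 2×2 nilpotent shift.
  For a 1×1 block at λ = 0: exp(t · [0]) = [e^(0t)].

After assembling e^{tJ} and conjugating by P, we get:

e^{tB} =
  [6*t + 1, -9*t, 0]
  [4*t, 1 - 6*t, 0]
  [4*t, -6*t, 1]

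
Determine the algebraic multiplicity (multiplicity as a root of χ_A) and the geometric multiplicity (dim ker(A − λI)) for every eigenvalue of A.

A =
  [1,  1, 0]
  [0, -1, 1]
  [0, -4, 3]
λ = 1: alg = 3, geom = 1

Step 1 — factor the characteristic polynomial to read off the algebraic multiplicities:
  χ_A(x) = (x - 1)^3

Step 2 — compute geometric multiplicities via the rank-nullity identity g(λ) = n − rank(A − λI):
  rank(A − (1)·I) = 2, so dim ker(A − (1)·I) = n − 2 = 1

Summary:
  λ = 1: algebraic multiplicity = 3, geometric multiplicity = 1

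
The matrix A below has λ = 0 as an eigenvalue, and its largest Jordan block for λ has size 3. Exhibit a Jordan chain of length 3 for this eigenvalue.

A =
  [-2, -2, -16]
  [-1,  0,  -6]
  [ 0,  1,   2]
A Jordan chain for λ = 0 of length 3:
v_1 = (6, 2, -1)ᵀ
v_2 = (-2, -1, 0)ᵀ
v_3 = (1, 0, 0)ᵀ

Let N = A − (0)·I. We want v_3 with N^3 v_3 = 0 but N^2 v_3 ≠ 0; then v_{j-1} := N · v_j for j = 3, …, 2.

Pick v_3 = (1, 0, 0)ᵀ.
Then v_2 = N · v_3 = (-2, -1, 0)ᵀ.
Then v_1 = N · v_2 = (6, 2, -1)ᵀ.

Sanity check: (A − (0)·I) v_1 = (0, 0, 0)ᵀ = 0. ✓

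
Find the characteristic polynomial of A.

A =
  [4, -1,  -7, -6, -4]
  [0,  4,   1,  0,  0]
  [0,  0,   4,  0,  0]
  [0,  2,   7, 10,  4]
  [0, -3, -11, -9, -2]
x^5 - 20*x^4 + 160*x^3 - 640*x^2 + 1280*x - 1024

Expanding det(x·I − A) (e.g. by cofactor expansion or by noting that A is similar to its Jordan form J, which has the same characteristic polynomial as A) gives
  χ_A(x) = x^5 - 20*x^4 + 160*x^3 - 640*x^2 + 1280*x - 1024
which factors as (x - 4)^5. The eigenvalues (with algebraic multiplicities) are λ = 4 with multiplicity 5.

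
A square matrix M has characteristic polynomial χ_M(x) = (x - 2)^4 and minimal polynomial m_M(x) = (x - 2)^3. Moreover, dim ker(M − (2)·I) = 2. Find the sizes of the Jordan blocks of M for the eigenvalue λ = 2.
Block sizes for λ = 2: [3, 1]

Step 1 — from the characteristic polynomial, algebraic multiplicity of λ = 2 is 4. From dim ker(M − (2)·I) = 2, there are exactly 2 Jordan blocks for λ = 2.
Step 2 — from the minimal polynomial, the factor (x − 2)^3 tells us the largest block for λ = 2 has size 3.
Step 3 — with total size 4, 2 blocks, and largest block 3, the block sizes (in nonincreasing order) are [3, 1].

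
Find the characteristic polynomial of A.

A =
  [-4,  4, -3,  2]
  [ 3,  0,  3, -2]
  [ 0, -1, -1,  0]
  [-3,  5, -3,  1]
x^4 + 4*x^3 + 6*x^2 + 4*x + 1

Expanding det(x·I − A) (e.g. by cofactor expansion or by noting that A is similar to its Jordan form J, which has the same characteristic polynomial as A) gives
  χ_A(x) = x^4 + 4*x^3 + 6*x^2 + 4*x + 1
which factors as (x + 1)^4. The eigenvalues (with algebraic multiplicities) are λ = -1 with multiplicity 4.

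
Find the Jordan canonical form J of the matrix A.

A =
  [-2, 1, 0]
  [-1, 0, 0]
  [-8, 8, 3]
J_2(-1) ⊕ J_1(3)

The characteristic polynomial is
  det(x·I − A) = x^3 - x^2 - 5*x - 3 = (x - 3)*(x + 1)^2

Eigenvalues and multiplicities (the geometric multiplicity of λ is n − rank(A − λI), which equals the number of Jordan blocks for λ):
  λ = -1: algebraic multiplicity = 2, geometric multiplicity = 1
  λ = 3: algebraic multiplicity = 1, geometric multiplicity = 1

Determining the block sizes for each eigenvalue:
  λ = -1: one block (gm = 1), so the single block has size am = 2 → block sizes [2]
  λ = 3: one block (gm = 1), so the single block has size am = 1 → block sizes [1]

Assembling the blocks gives a Jordan form
J =
  [-1,  1, 0]
  [ 0, -1, 0]
  [ 0,  0, 3]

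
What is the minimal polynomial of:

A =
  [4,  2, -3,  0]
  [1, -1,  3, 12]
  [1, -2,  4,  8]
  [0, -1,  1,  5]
x^2 - 6*x + 9

The characteristic polynomial is χ_A(x) = (x - 3)^4, so the eigenvalues are known. The minimal polynomial is
  m_A(x) = Π_λ (x − λ)^{k_λ}
where k_λ is the size of the *largest* Jordan block for λ (equivalently, the smallest k with (A − λI)^k v = 0 for every generalised eigenvector v of λ).

  λ = 3: largest Jordan block has size 2, contributing (x − 3)^2

So m_A(x) = (x - 3)^2 = x^2 - 6*x + 9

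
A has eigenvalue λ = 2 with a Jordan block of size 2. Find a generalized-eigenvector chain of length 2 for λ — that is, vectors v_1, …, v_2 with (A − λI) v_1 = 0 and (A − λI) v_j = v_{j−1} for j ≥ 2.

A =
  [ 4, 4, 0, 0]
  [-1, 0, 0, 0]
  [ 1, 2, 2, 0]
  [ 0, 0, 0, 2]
A Jordan chain for λ = 2 of length 2:
v_1 = (2, -1, 1, 0)ᵀ
v_2 = (1, 0, 0, 0)ᵀ

Let N = A − (2)·I. We want v_2 with N^2 v_2 = 0 but N^1 v_2 ≠ 0; then v_{j-1} := N · v_j for j = 2, …, 2.

Pick v_2 = (1, 0, 0, 0)ᵀ.
Then v_1 = N · v_2 = (2, -1, 1, 0)ᵀ.

Sanity check: (A − (2)·I) v_1 = (0, 0, 0, 0)ᵀ = 0. ✓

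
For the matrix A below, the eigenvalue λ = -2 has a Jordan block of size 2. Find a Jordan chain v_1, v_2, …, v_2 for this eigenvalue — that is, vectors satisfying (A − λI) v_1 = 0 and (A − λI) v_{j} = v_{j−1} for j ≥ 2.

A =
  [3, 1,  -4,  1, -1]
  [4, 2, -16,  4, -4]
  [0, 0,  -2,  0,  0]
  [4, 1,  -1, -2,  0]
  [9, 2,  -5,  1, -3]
A Jordan chain for λ = -2 of length 2:
v_1 = (0, 0, 0, 3, 3)ᵀ
v_2 = (0, 4, 1, 0, 0)ᵀ

Let N = A − (-2)·I. We want v_2 with N^2 v_2 = 0 but N^1 v_2 ≠ 0; then v_{j-1} := N · v_j for j = 2, …, 2.

Pick v_2 = (0, 4, 1, 0, 0)ᵀ.
Then v_1 = N · v_2 = (0, 0, 0, 3, 3)ᵀ.

Sanity check: (A − (-2)·I) v_1 = (0, 0, 0, 0, 0)ᵀ = 0. ✓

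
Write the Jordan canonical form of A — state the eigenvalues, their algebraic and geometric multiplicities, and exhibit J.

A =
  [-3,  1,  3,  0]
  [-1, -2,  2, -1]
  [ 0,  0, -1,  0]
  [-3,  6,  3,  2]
J_3(-1) ⊕ J_1(-1)

The characteristic polynomial is
  det(x·I − A) = x^4 + 4*x^3 + 6*x^2 + 4*x + 1 = (x + 1)^4

Eigenvalues and multiplicities (the geometric multiplicity of λ is n − rank(A − λI), which equals the number of Jordan blocks for λ):
  λ = -1: algebraic multiplicity = 4, geometric multiplicity = 2

Determining the block sizes for each eigenvalue:
  λ = -1: with am = 4 and gm = 2, the partition is not yet determined (e.g. several partitions of 4 into 2 parts exist). Let N = A − (-1)·I. Computing rank(N^1) = 2, rank(N^2) = 1, rank(N^3) = 0; the number of blocks of size ≥ j is rank(N^{j−1}) − rank(N^j), giving [2, 1, 1]. So we have 1 block(s) of size 3, 1 block(s) of size 1 → block sizes [3, 1]

Assembling the blocks gives a Jordan form
J =
  [-1,  1,  0,  0]
  [ 0, -1,  1,  0]
  [ 0,  0, -1,  0]
  [ 0,  0,  0, -1]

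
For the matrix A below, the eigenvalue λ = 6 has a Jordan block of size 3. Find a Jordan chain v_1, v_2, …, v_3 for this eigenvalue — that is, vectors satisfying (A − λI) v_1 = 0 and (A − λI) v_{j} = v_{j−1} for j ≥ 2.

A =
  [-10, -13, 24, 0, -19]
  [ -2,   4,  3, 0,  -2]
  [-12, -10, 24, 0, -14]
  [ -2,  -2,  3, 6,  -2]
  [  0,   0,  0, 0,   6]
A Jordan chain for λ = 6 of length 3:
v_1 = (-6, 0, -4, 0, 0)ᵀ
v_2 = (-16, -2, -12, -2, 0)ᵀ
v_3 = (1, 0, 0, 0, 0)ᵀ

Let N = A − (6)·I. We want v_3 with N^3 v_3 = 0 but N^2 v_3 ≠ 0; then v_{j-1} := N · v_j for j = 3, …, 2.

Pick v_3 = (1, 0, 0, 0, 0)ᵀ.
Then v_2 = N · v_3 = (-16, -2, -12, -2, 0)ᵀ.
Then v_1 = N · v_2 = (-6, 0, -4, 0, 0)ᵀ.

Sanity check: (A − (6)·I) v_1 = (0, 0, 0, 0, 0)ᵀ = 0. ✓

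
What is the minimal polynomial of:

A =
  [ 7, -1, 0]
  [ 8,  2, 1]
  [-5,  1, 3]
x^3 - 12*x^2 + 48*x - 64

The characteristic polynomial is χ_A(x) = (x - 4)^3, so the eigenvalues are known. The minimal polynomial is
  m_A(x) = Π_λ (x − λ)^{k_λ}
where k_λ is the size of the *largest* Jordan block for λ (equivalently, the smallest k with (A − λI)^k v = 0 for every generalised eigenvector v of λ).

  λ = 4: largest Jordan block has size 3, contributing (x − 4)^3

So m_A(x) = (x - 4)^3 = x^3 - 12*x^2 + 48*x - 64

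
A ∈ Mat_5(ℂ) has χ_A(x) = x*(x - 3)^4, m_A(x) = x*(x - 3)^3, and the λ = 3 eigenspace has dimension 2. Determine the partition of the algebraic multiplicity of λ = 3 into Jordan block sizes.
Block sizes for λ = 3: [3, 1]

Step 1 — from the characteristic polynomial, algebraic multiplicity of λ = 3 is 4. From dim ker(A − (3)·I) = 2, there are exactly 2 Jordan blocks for λ = 3.
Step 2 — from the minimal polynomial, the factor (x − 3)^3 tells us the largest block for λ = 3 has size 3.
Step 3 — with total size 4, 2 blocks, and largest block 3, the block sizes (in nonincreasing order) are [3, 1].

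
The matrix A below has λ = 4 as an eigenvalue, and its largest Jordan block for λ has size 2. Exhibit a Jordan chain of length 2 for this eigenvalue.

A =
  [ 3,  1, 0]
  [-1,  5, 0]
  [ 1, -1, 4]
A Jordan chain for λ = 4 of length 2:
v_1 = (-1, -1, 1)ᵀ
v_2 = (1, 0, 0)ᵀ

Let N = A − (4)·I. We want v_2 with N^2 v_2 = 0 but N^1 v_2 ≠ 0; then v_{j-1} := N · v_j for j = 2, …, 2.

Pick v_2 = (1, 0, 0)ᵀ.
Then v_1 = N · v_2 = (-1, -1, 1)ᵀ.

Sanity check: (A − (4)·I) v_1 = (0, 0, 0)ᵀ = 0. ✓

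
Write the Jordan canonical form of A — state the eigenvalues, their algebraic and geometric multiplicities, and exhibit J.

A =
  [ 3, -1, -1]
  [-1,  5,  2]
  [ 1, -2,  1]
J_3(3)

The characteristic polynomial is
  det(x·I − A) = x^3 - 9*x^2 + 27*x - 27 = (x - 3)^3

Eigenvalues and multiplicities (the geometric multiplicity of λ is n − rank(A − λI), which equals the number of Jordan blocks for λ):
  λ = 3: algebraic multiplicity = 3, geometric multiplicity = 1

Determining the block sizes for each eigenvalue:
  λ = 3: one block (gm = 1), so the single block has size am = 3 → block sizes [3]

Assembling the blocks gives a Jordan form
J =
  [3, 1, 0]
  [0, 3, 1]
  [0, 0, 3]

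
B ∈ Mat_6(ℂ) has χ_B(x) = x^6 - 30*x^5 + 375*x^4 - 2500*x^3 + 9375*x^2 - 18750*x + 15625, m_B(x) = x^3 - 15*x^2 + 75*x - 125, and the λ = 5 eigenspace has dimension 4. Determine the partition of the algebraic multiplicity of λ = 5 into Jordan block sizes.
Block sizes for λ = 5: [3, 1, 1, 1]

Step 1 — from the characteristic polynomial, algebraic multiplicity of λ = 5 is 6. From dim ker(B − (5)·I) = 4, there are exactly 4 Jordan blocks for λ = 5.
Step 2 — from the minimal polynomial, the factor (x − 5)^3 tells us the largest block for λ = 5 has size 3.
Step 3 — with total size 6, 4 blocks, and largest block 3, the block sizes (in nonincreasing order) are [3, 1, 1, 1].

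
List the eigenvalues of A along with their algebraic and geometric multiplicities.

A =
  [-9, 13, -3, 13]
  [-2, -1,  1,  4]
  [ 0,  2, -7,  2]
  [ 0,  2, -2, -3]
λ = -5: alg = 4, geom = 2

Step 1 — factor the characteristic polynomial to read off the algebraic multiplicities:
  χ_A(x) = (x + 5)^4

Step 2 — compute geometric multiplicities via the rank-nullity identity g(λ) = n − rank(A − λI):
  rank(A − (-5)·I) = 2, so dim ker(A − (-5)·I) = n − 2 = 2

Summary:
  λ = -5: algebraic multiplicity = 4, geometric multiplicity = 2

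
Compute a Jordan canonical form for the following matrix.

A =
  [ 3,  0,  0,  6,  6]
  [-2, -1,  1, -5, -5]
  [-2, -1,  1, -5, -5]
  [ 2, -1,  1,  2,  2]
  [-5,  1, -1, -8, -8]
J_1(-3) ⊕ J_2(0) ⊕ J_2(0)

The characteristic polynomial is
  det(x·I − A) = x^5 + 3*x^4 = x^4*(x + 3)

Eigenvalues and multiplicities (the geometric multiplicity of λ is n − rank(A − λI), which equals the number of Jordan blocks for λ):
  λ = -3: algebraic multiplicity = 1, geometric multiplicity = 1
  λ = 0: algebraic multiplicity = 4, geometric multiplicity = 2

Determining the block sizes for each eigenvalue:
  λ = -3: one block (gm = 1), so the single block has size am = 1 → block sizes [1]
  λ = 0: with am = 4 and gm = 2, the partition is not yet determined (e.g. several partitions of 4 into 2 parts exist). Let N = A − (0)·I. Computing rank(N^1) = 3, rank(N^2) = 1; the number of blocks of size ≥ j is rank(N^{j−1}) − rank(N^j), giving [2, 2]. So we have 2 block(s) of size 2 → block sizes [2, 2]

Assembling the blocks gives a Jordan form
J =
  [-3, 0, 0, 0, 0]
  [ 0, 0, 1, 0, 0]
  [ 0, 0, 0, 0, 0]
  [ 0, 0, 0, 0, 1]
  [ 0, 0, 0, 0, 0]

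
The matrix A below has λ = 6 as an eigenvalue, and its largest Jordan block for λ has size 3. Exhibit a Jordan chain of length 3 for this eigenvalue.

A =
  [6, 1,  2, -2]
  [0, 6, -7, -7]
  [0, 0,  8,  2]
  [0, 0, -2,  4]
A Jordan chain for λ = 6 of length 3:
v_1 = (1, 0, 0, 0)ᵀ
v_2 = (2, -7, 2, -2)ᵀ
v_3 = (0, 0, 1, 0)ᵀ

Let N = A − (6)·I. We want v_3 with N^3 v_3 = 0 but N^2 v_3 ≠ 0; then v_{j-1} := N · v_j for j = 3, …, 2.

Pick v_3 = (0, 0, 1, 0)ᵀ.
Then v_2 = N · v_3 = (2, -7, 2, -2)ᵀ.
Then v_1 = N · v_2 = (1, 0, 0, 0)ᵀ.

Sanity check: (A − (6)·I) v_1 = (0, 0, 0, 0)ᵀ = 0. ✓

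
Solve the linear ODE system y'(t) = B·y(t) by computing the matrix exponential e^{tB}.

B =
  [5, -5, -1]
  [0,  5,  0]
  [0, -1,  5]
e^{tB} =
  [exp(5*t), t^2*exp(5*t)/2 - 5*t*exp(5*t), -t*exp(5*t)]
  [0, exp(5*t), 0]
  [0, -t*exp(5*t), exp(5*t)]

Strategy: write B = P · J · P⁻¹ where J is a Jordan canonical form, so e^{tB} = P · e^{tJ} · P⁻¹, and e^{tJ} can be computed block-by-block.

B has Jordan form
J =
  [5, 1, 0]
  [0, 5, 1]
  [0, 0, 5]
(up to reordering of blocks).

Per-block formulas:
  For a 3×3 Jordan block J_3(5): exp(t · J_3(5)) = e^(5t)·(I + t·N + (t^2/2)·N^2), where N is the 3×3 nilpotent shift.

After assembling e^{tJ} and conjugating by P, we get:

e^{tB} =
  [exp(5*t), t^2*exp(5*t)/2 - 5*t*exp(5*t), -t*exp(5*t)]
  [0, exp(5*t), 0]
  [0, -t*exp(5*t), exp(5*t)]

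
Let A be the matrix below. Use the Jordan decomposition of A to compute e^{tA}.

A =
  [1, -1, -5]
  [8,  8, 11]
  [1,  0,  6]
e^{tA} =
  [3*t^2*exp(5*t)/2 - 4*t*exp(5*t) + exp(5*t), t^2*exp(5*t)/2 - t*exp(5*t), 2*t^2*exp(5*t) - 5*t*exp(5*t)]
  [3*t^2*exp(5*t)/2 + 8*t*exp(5*t), t^2*exp(5*t)/2 + 3*t*exp(5*t) + exp(5*t), 2*t^2*exp(5*t) + 11*t*exp(5*t)]
  [-3*t^2*exp(5*t)/2 + t*exp(5*t), -t^2*exp(5*t)/2, -2*t^2*exp(5*t) + t*exp(5*t) + exp(5*t)]

Strategy: write A = P · J · P⁻¹ where J is a Jordan canonical form, so e^{tA} = P · e^{tJ} · P⁻¹, and e^{tJ} can be computed block-by-block.

A has Jordan form
J =
  [5, 1, 0]
  [0, 5, 1]
  [0, 0, 5]
(up to reordering of blocks).

Per-block formulas:
  For a 3×3 Jordan block J_3(5): exp(t · J_3(5)) = e^(5t)·(I + t·N + (t^2/2)·N^2), where N is the 3×3 nilpotent shift.

After assembling e^{tJ} and conjugating by P, we get:

e^{tA} =
  [3*t^2*exp(5*t)/2 - 4*t*exp(5*t) + exp(5*t), t^2*exp(5*t)/2 - t*exp(5*t), 2*t^2*exp(5*t) - 5*t*exp(5*t)]
  [3*t^2*exp(5*t)/2 + 8*t*exp(5*t), t^2*exp(5*t)/2 + 3*t*exp(5*t) + exp(5*t), 2*t^2*exp(5*t) + 11*t*exp(5*t)]
  [-3*t^2*exp(5*t)/2 + t*exp(5*t), -t^2*exp(5*t)/2, -2*t^2*exp(5*t) + t*exp(5*t) + exp(5*t)]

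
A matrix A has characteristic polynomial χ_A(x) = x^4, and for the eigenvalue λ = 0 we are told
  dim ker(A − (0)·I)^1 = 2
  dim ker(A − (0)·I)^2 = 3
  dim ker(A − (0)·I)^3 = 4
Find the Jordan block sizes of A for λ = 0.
Block sizes for λ = 0: [3, 1]

From the dimensions of kernels of powers, the number of Jordan blocks of size at least j is d_j − d_{j−1} where d_j = dim ker(N^j) (with d_0 = 0). Computing the differences gives [2, 1, 1].
The number of blocks of size exactly k is (#blocks of size ≥ k) − (#blocks of size ≥ k + 1), so the partition is: 1 block(s) of size 1, 1 block(s) of size 3.
In nonincreasing order the block sizes are [3, 1].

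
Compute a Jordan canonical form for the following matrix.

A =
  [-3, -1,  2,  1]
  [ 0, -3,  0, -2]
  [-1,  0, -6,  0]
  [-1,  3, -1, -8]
J_3(-5) ⊕ J_1(-5)

The characteristic polynomial is
  det(x·I − A) = x^4 + 20*x^3 + 150*x^2 + 500*x + 625 = (x + 5)^4

Eigenvalues and multiplicities (the geometric multiplicity of λ is n − rank(A − λI), which equals the number of Jordan blocks for λ):
  λ = -5: algebraic multiplicity = 4, geometric multiplicity = 2

Determining the block sizes for each eigenvalue:
  λ = -5: with am = 4 and gm = 2, the partition is not yet determined (e.g. several partitions of 4 into 2 parts exist). Let N = A − (-5)·I. Computing rank(N^1) = 2, rank(N^2) = 1, rank(N^3) = 0; the number of blocks of size ≥ j is rank(N^{j−1}) − rank(N^j), giving [2, 1, 1]. So we have 1 block(s) of size 3, 1 block(s) of size 1 → block sizes [3, 1]

Assembling the blocks gives a Jordan form
J =
  [-5,  1,  0,  0]
  [ 0, -5,  1,  0]
  [ 0,  0, -5,  0]
  [ 0,  0,  0, -5]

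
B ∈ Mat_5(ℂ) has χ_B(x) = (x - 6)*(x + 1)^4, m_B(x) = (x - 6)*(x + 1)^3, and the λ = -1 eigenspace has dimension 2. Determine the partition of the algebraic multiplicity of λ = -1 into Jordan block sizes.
Block sizes for λ = -1: [3, 1]

Step 1 — from the characteristic polynomial, algebraic multiplicity of λ = -1 is 4. From dim ker(B − (-1)·I) = 2, there are exactly 2 Jordan blocks for λ = -1.
Step 2 — from the minimal polynomial, the factor (x + 1)^3 tells us the largest block for λ = -1 has size 3.
Step 3 — with total size 4, 2 blocks, and largest block 3, the block sizes (in nonincreasing order) are [3, 1].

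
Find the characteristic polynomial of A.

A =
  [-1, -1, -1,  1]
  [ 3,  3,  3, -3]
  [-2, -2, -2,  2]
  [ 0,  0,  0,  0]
x^4

Expanding det(x·I − A) (e.g. by cofactor expansion or by noting that A is similar to its Jordan form J, which has the same characteristic polynomial as A) gives
  χ_A(x) = x^4
which factors as x^4. The eigenvalues (with algebraic multiplicities) are λ = 0 with multiplicity 4.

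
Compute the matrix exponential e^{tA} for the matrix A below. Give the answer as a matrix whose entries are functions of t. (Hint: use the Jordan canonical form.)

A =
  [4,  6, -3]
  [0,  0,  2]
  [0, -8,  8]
e^{tA} =
  [exp(4*t), 6*t*exp(4*t), -3*t*exp(4*t)]
  [0, -4*t*exp(4*t) + exp(4*t), 2*t*exp(4*t)]
  [0, -8*t*exp(4*t), 4*t*exp(4*t) + exp(4*t)]

Strategy: write A = P · J · P⁻¹ where J is a Jordan canonical form, so e^{tA} = P · e^{tJ} · P⁻¹, and e^{tJ} can be computed block-by-block.

A has Jordan form
J =
  [4, 1, 0]
  [0, 4, 0]
  [0, 0, 4]
(up to reordering of blocks).

Per-block formulas:
  For a 2×2 Jordan block J_2(4): exp(t · J_2(4)) = e^(4t)·(I + t·N), where N is the 2×2 nilpotent shift.
  For a 1×1 block at λ = 4: exp(t · [4]) = [e^(4t)].

After assembling e^{tJ} and conjugating by P, we get:

e^{tA} =
  [exp(4*t), 6*t*exp(4*t), -3*t*exp(4*t)]
  [0, -4*t*exp(4*t) + exp(4*t), 2*t*exp(4*t)]
  [0, -8*t*exp(4*t), 4*t*exp(4*t) + exp(4*t)]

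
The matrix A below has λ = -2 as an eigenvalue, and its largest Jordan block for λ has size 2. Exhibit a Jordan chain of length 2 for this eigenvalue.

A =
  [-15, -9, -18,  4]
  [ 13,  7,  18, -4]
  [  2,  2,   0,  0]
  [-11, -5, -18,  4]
A Jordan chain for λ = -2 of length 2:
v_1 = (1, -1, 0, 1)ᵀ
v_2 = (2, -1, -1, 0)ᵀ

Let N = A − (-2)·I. We want v_2 with N^2 v_2 = 0 but N^1 v_2 ≠ 0; then v_{j-1} := N · v_j for j = 2, …, 2.

Pick v_2 = (2, -1, -1, 0)ᵀ.
Then v_1 = N · v_2 = (1, -1, 0, 1)ᵀ.

Sanity check: (A − (-2)·I) v_1 = (0, 0, 0, 0)ᵀ = 0. ✓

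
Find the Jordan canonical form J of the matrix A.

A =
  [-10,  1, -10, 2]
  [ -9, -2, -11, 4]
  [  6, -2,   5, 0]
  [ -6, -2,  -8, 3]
J_3(-1) ⊕ J_1(-1)

The characteristic polynomial is
  det(x·I − A) = x^4 + 4*x^3 + 6*x^2 + 4*x + 1 = (x + 1)^4

Eigenvalues and multiplicities (the geometric multiplicity of λ is n − rank(A − λI), which equals the number of Jordan blocks for λ):
  λ = -1: algebraic multiplicity = 4, geometric multiplicity = 2

Determining the block sizes for each eigenvalue:
  λ = -1: with am = 4 and gm = 2, the partition is not yet determined (e.g. several partitions of 4 into 2 parts exist). Let N = A − (-1)·I. Computing rank(N^1) = 2, rank(N^2) = 1, rank(N^3) = 0; the number of blocks of size ≥ j is rank(N^{j−1}) − rank(N^j), giving [2, 1, 1]. So we have 1 block(s) of size 3, 1 block(s) of size 1 → block sizes [3, 1]

Assembling the blocks gives a Jordan form
J =
  [-1,  1,  0,  0]
  [ 0, -1,  1,  0]
  [ 0,  0, -1,  0]
  [ 0,  0,  0, -1]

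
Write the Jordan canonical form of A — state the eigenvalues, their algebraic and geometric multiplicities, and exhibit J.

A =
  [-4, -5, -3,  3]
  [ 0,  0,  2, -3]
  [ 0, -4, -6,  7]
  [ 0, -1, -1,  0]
J_1(-4) ⊕ J_3(-2)

The characteristic polynomial is
  det(x·I − A) = x^4 + 10*x^3 + 36*x^2 + 56*x + 32 = (x + 2)^3*(x + 4)

Eigenvalues and multiplicities (the geometric multiplicity of λ is n − rank(A − λI), which equals the number of Jordan blocks for λ):
  λ = -4: algebraic multiplicity = 1, geometric multiplicity = 1
  λ = -2: algebraic multiplicity = 3, geometric multiplicity = 1

Determining the block sizes for each eigenvalue:
  λ = -4: one block (gm = 1), so the single block has size am = 1 → block sizes [1]
  λ = -2: one block (gm = 1), so the single block has size am = 3 → block sizes [3]

Assembling the blocks gives a Jordan form
J =
  [-4,  0,  0,  0]
  [ 0, -2,  1,  0]
  [ 0,  0, -2,  1]
  [ 0,  0,  0, -2]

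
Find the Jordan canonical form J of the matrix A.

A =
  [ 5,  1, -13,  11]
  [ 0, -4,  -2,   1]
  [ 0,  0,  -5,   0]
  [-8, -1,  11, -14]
J_3(-5) ⊕ J_1(-3)

The characteristic polynomial is
  det(x·I − A) = x^4 + 18*x^3 + 120*x^2 + 350*x + 375 = (x + 3)*(x + 5)^3

Eigenvalues and multiplicities (the geometric multiplicity of λ is n − rank(A − λI), which equals the number of Jordan blocks for λ):
  λ = -5: algebraic multiplicity = 3, geometric multiplicity = 1
  λ = -3: algebraic multiplicity = 1, geometric multiplicity = 1

Determining the block sizes for each eigenvalue:
  λ = -5: one block (gm = 1), so the single block has size am = 3 → block sizes [3]
  λ = -3: one block (gm = 1), so the single block has size am = 1 → block sizes [1]

Assembling the blocks gives a Jordan form
J =
  [-5,  1,  0,  0]
  [ 0, -5,  1,  0]
  [ 0,  0, -5,  0]
  [ 0,  0,  0, -3]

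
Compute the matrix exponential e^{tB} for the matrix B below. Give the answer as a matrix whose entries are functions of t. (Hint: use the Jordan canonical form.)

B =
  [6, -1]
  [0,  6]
e^{tB} =
  [exp(6*t), -t*exp(6*t)]
  [0, exp(6*t)]

Strategy: write B = P · J · P⁻¹ where J is a Jordan canonical form, so e^{tB} = P · e^{tJ} · P⁻¹, and e^{tJ} can be computed block-by-block.

B has Jordan form
J =
  [6, 1]
  [0, 6]
(up to reordering of blocks).

Per-block formulas:
  For a 2×2 Jordan block J_2(6): exp(t · J_2(6)) = e^(6t)·(I + t·N), where N is the 2×2 nilpotent shift.

After assembling e^{tJ} and conjugating by P, we get:

e^{tB} =
  [exp(6*t), -t*exp(6*t)]
  [0, exp(6*t)]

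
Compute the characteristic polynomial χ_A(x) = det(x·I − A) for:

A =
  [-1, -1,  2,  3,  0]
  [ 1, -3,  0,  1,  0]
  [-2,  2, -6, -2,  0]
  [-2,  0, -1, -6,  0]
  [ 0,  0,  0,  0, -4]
x^5 + 20*x^4 + 160*x^3 + 640*x^2 + 1280*x + 1024

Expanding det(x·I − A) (e.g. by cofactor expansion or by noting that A is similar to its Jordan form J, which has the same characteristic polynomial as A) gives
  χ_A(x) = x^5 + 20*x^4 + 160*x^3 + 640*x^2 + 1280*x + 1024
which factors as (x + 4)^5. The eigenvalues (with algebraic multiplicities) are λ = -4 with multiplicity 5.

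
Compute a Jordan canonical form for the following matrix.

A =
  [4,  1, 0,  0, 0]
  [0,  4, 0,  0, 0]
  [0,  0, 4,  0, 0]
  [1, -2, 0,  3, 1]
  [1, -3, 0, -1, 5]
J_2(4) ⊕ J_2(4) ⊕ J_1(4)

The characteristic polynomial is
  det(x·I − A) = x^5 - 20*x^4 + 160*x^3 - 640*x^2 + 1280*x - 1024 = (x - 4)^5

Eigenvalues and multiplicities (the geometric multiplicity of λ is n − rank(A − λI), which equals the number of Jordan blocks for λ):
  λ = 4: algebraic multiplicity = 5, geometric multiplicity = 3

Determining the block sizes for each eigenvalue:
  λ = 4: with am = 5 and gm = 3, the partition is not yet determined (e.g. several partitions of 5 into 3 parts exist). Let N = A − (4)·I. Computing rank(N^1) = 2, rank(N^2) = 0; the number of blocks of size ≥ j is rank(N^{j−1}) − rank(N^j), giving [3, 2]. So we have 2 block(s) of size 2, 1 block(s) of size 1 → block sizes [2, 2, 1]

Assembling the blocks gives a Jordan form
J =
  [4, 1, 0, 0, 0]
  [0, 4, 0, 0, 0]
  [0, 0, 4, 1, 0]
  [0, 0, 0, 4, 0]
  [0, 0, 0, 0, 4]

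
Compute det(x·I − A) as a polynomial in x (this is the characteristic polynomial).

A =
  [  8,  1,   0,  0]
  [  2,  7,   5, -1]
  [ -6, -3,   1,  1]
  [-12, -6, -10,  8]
x^4 - 24*x^3 + 216*x^2 - 864*x + 1296

Expanding det(x·I − A) (e.g. by cofactor expansion or by noting that A is similar to its Jordan form J, which has the same characteristic polynomial as A) gives
  χ_A(x) = x^4 - 24*x^3 + 216*x^2 - 864*x + 1296
which factors as (x - 6)^4. The eigenvalues (with algebraic multiplicities) are λ = 6 with multiplicity 4.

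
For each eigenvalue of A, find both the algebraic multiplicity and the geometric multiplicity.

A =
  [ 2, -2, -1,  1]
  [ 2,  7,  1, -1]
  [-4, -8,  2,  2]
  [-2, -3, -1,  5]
λ = 4: alg = 4, geom = 2

Step 1 — factor the characteristic polynomial to read off the algebraic multiplicities:
  χ_A(x) = (x - 4)^4

Step 2 — compute geometric multiplicities via the rank-nullity identity g(λ) = n − rank(A − λI):
  rank(A − (4)·I) = 2, so dim ker(A − (4)·I) = n − 2 = 2

Summary:
  λ = 4: algebraic multiplicity = 4, geometric multiplicity = 2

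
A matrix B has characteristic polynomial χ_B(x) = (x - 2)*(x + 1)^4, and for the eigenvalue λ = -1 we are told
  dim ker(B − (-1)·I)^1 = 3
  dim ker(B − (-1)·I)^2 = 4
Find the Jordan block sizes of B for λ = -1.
Block sizes for λ = -1: [2, 1, 1]

From the dimensions of kernels of powers, the number of Jordan blocks of size at least j is d_j − d_{j−1} where d_j = dim ker(N^j) (with d_0 = 0). Computing the differences gives [3, 1].
The number of blocks of size exactly k is (#blocks of size ≥ k) − (#blocks of size ≥ k + 1), so the partition is: 2 block(s) of size 1, 1 block(s) of size 2.
In nonincreasing order the block sizes are [2, 1, 1].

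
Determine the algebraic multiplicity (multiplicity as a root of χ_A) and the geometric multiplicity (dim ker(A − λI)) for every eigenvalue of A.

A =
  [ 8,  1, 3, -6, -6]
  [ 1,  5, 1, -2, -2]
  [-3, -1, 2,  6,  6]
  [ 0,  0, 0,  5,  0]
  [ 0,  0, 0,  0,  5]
λ = 5: alg = 5, geom = 3

Step 1 — factor the characteristic polynomial to read off the algebraic multiplicities:
  χ_A(x) = (x - 5)^5

Step 2 — compute geometric multiplicities via the rank-nullity identity g(λ) = n − rank(A − λI):
  rank(A − (5)·I) = 2, so dim ker(A − (5)·I) = n − 2 = 3

Summary:
  λ = 5: algebraic multiplicity = 5, geometric multiplicity = 3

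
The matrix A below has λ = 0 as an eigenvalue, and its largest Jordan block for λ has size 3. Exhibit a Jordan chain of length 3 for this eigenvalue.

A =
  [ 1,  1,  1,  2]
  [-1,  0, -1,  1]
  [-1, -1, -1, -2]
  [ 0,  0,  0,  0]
A Jordan chain for λ = 0 of length 3:
v_1 = (-1, 0, 1, 0)ᵀ
v_2 = (1, -1, -1, 0)ᵀ
v_3 = (1, 0, 0, 0)ᵀ

Let N = A − (0)·I. We want v_3 with N^3 v_3 = 0 but N^2 v_3 ≠ 0; then v_{j-1} := N · v_j for j = 3, …, 2.

Pick v_3 = (1, 0, 0, 0)ᵀ.
Then v_2 = N · v_3 = (1, -1, -1, 0)ᵀ.
Then v_1 = N · v_2 = (-1, 0, 1, 0)ᵀ.

Sanity check: (A − (0)·I) v_1 = (0, 0, 0, 0)ᵀ = 0. ✓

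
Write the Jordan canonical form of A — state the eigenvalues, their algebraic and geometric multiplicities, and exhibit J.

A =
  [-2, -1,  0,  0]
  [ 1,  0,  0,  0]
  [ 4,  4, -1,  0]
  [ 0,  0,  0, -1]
J_2(-1) ⊕ J_1(-1) ⊕ J_1(-1)

The characteristic polynomial is
  det(x·I − A) = x^4 + 4*x^3 + 6*x^2 + 4*x + 1 = (x + 1)^4

Eigenvalues and multiplicities (the geometric multiplicity of λ is n − rank(A − λI), which equals the number of Jordan blocks for λ):
  λ = -1: algebraic multiplicity = 4, geometric multiplicity = 3

Determining the block sizes for each eigenvalue:
  λ = -1: 3 blocks summing to 4 forces exactly one block of size 2 and the rest size 1 → block sizes [2, 1, 1]

Assembling the blocks gives a Jordan form
J =
  [-1,  1,  0,  0]
  [ 0, -1,  0,  0]
  [ 0,  0, -1,  0]
  [ 0,  0,  0, -1]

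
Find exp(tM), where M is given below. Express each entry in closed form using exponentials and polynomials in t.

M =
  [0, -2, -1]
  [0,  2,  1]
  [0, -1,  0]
e^{tM} =
  [1, -t*exp(t) - exp(t) + 1, -t*exp(t)]
  [0, t*exp(t) + exp(t), t*exp(t)]
  [0, -t*exp(t), -t*exp(t) + exp(t)]

Strategy: write M = P · J · P⁻¹ where J is a Jordan canonical form, so e^{tM} = P · e^{tJ} · P⁻¹, and e^{tJ} can be computed block-by-block.

M has Jordan form
J =
  [0, 0, 0]
  [0, 1, 1]
  [0, 0, 1]
(up to reordering of blocks).

Per-block formulas:
  For a 2×2 Jordan block J_2(1): exp(t · J_2(1)) = e^(1t)·(I + t·N), where N is the 2×2 nilpotent shift.
  For a 1×1 block at λ = 0: exp(t · [0]) = [e^(0t)].

After assembling e^{tJ} and conjugating by P, we get:

e^{tM} =
  [1, -t*exp(t) - exp(t) + 1, -t*exp(t)]
  [0, t*exp(t) + exp(t), t*exp(t)]
  [0, -t*exp(t), -t*exp(t) + exp(t)]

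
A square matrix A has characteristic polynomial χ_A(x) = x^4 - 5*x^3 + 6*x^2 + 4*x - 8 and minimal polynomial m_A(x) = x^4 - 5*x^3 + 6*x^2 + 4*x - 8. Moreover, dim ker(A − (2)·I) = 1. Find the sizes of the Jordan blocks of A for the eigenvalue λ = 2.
Block sizes for λ = 2: [3]

Step 1 — from the characteristic polynomial, algebraic multiplicity of λ = 2 is 3. From dim ker(A − (2)·I) = 1, there are exactly 1 Jordan blocks for λ = 2.
Step 2 — from the minimal polynomial, the factor (x − 2)^3 tells us the largest block for λ = 2 has size 3.
Step 3 — with total size 3, 1 blocks, and largest block 3, the block sizes (in nonincreasing order) are [3].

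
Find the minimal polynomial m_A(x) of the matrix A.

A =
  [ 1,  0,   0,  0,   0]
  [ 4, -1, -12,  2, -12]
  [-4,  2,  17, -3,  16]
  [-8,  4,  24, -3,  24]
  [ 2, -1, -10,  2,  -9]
x^2 - 2*x + 1

The characteristic polynomial is χ_A(x) = (x - 1)^5, so the eigenvalues are known. The minimal polynomial is
  m_A(x) = Π_λ (x − λ)^{k_λ}
where k_λ is the size of the *largest* Jordan block for λ (equivalently, the smallest k with (A − λI)^k v = 0 for every generalised eigenvector v of λ).

  λ = 1: largest Jordan block has size 2, contributing (x − 1)^2

So m_A(x) = (x - 1)^2 = x^2 - 2*x + 1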